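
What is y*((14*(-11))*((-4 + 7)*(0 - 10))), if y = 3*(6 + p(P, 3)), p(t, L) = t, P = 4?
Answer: 138600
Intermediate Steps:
y = 30 (y = 3*(6 + 4) = 3*10 = 30)
y*((14*(-11))*((-4 + 7)*(0 - 10))) = 30*((14*(-11))*((-4 + 7)*(0 - 10))) = 30*(-462*(-10)) = 30*(-154*(-30)) = 30*4620 = 138600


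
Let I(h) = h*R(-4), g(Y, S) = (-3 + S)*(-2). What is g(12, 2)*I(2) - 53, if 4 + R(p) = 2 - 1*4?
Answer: -77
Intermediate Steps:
R(p) = -6 (R(p) = -4 + (2 - 1*4) = -4 + (2 - 4) = -4 - 2 = -6)
g(Y, S) = 6 - 2*S
I(h) = -6*h (I(h) = h*(-6) = -6*h)
g(12, 2)*I(2) - 53 = (6 - 2*2)*(-6*2) - 53 = (6 - 4)*(-12) - 53 = 2*(-12) - 53 = -24 - 53 = -77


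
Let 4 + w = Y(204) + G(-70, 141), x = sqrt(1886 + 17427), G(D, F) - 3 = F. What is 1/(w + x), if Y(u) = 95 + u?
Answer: 439/173408 - sqrt(19313)/173408 ≈ 0.0017302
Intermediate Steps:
G(D, F) = 3 + F
x = sqrt(19313) ≈ 138.97
w = 439 (w = -4 + ((95 + 204) + (3 + 141)) = -4 + (299 + 144) = -4 + 443 = 439)
1/(w + x) = 1/(439 + sqrt(19313))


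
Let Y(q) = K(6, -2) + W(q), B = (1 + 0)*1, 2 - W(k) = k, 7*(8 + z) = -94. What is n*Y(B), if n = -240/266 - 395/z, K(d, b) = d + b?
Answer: 69949/798 ≈ 87.655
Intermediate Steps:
z = -150/7 (z = -8 + (⅐)*(-94) = -8 - 94/7 = -150/7 ≈ -21.429)
K(d, b) = b + d
W(k) = 2 - k
B = 1 (B = 1*1 = 1)
n = 69949/3990 (n = -240/266 - 395/(-150/7) = -240*1/266 - 395*(-7/150) = -120/133 + 553/30 = 69949/3990 ≈ 17.531)
Y(q) = 6 - q (Y(q) = (-2 + 6) + (2 - q) = 4 + (2 - q) = 6 - q)
n*Y(B) = 69949*(6 - 1*1)/3990 = 69949*(6 - 1)/3990 = (69949/3990)*5 = 69949/798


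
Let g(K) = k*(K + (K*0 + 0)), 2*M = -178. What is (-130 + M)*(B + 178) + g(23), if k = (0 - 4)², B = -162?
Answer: -3136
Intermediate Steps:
M = -89 (M = (½)*(-178) = -89)
k = 16 (k = (-4)² = 16)
g(K) = 16*K (g(K) = 16*(K + (K*0 + 0)) = 16*(K + (0 + 0)) = 16*(K + 0) = 16*K)
(-130 + M)*(B + 178) + g(23) = (-130 - 89)*(-162 + 178) + 16*23 = -219*16 + 368 = -3504 + 368 = -3136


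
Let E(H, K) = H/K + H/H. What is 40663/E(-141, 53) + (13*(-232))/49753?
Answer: -9747717825/398024 ≈ -24490.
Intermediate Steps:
E(H, K) = 1 + H/K (E(H, K) = H/K + 1 = 1 + H/K)
40663/E(-141, 53) + (13*(-232))/49753 = 40663/(((-141 + 53)/53)) + (13*(-232))/49753 = 40663/(((1/53)*(-88))) - 3016*1/49753 = 40663/(-88/53) - 3016/49753 = 40663*(-53/88) - 3016/49753 = -2155139/88 - 3016/49753 = -9747717825/398024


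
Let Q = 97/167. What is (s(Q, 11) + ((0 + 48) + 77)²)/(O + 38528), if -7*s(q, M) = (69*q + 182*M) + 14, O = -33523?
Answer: 3584452/1170169 ≈ 3.0632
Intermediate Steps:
Q = 97/167 (Q = 97*(1/167) = 97/167 ≈ 0.58084)
s(q, M) = -2 - 26*M - 69*q/7 (s(q, M) = -((69*q + 182*M) + 14)/7 = -(14 + 69*q + 182*M)/7 = -2 - 26*M - 69*q/7)
(s(Q, 11) + ((0 + 48) + 77)²)/(O + 38528) = ((-2 - 26*11 - 69/7*97/167) + ((0 + 48) + 77)²)/(-33523 + 38528) = ((-2 - 286 - 6693/1169) + (48 + 77)²)/5005 = (-343365/1169 + 125²)*(1/5005) = (-343365/1169 + 15625)*(1/5005) = (17922260/1169)*(1/5005) = 3584452/1170169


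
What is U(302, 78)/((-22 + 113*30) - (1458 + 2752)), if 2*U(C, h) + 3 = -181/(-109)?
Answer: 73/91778 ≈ 0.00079540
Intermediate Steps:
U(C, h) = -73/109 (U(C, h) = -3/2 + (-181/(-109))/2 = -3/2 + (-181*(-1/109))/2 = -3/2 + (1/2)*(181/109) = -3/2 + 181/218 = -73/109)
U(302, 78)/((-22 + 113*30) - (1458 + 2752)) = -73/(109*((-22 + 113*30) - (1458 + 2752))) = -73/(109*((-22 + 3390) - 1*4210)) = -73/(109*(3368 - 4210)) = -73/109/(-842) = -73/109*(-1/842) = 73/91778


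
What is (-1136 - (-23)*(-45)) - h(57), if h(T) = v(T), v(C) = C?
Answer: -2228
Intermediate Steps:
h(T) = T
(-1136 - (-23)*(-45)) - h(57) = (-1136 - (-23)*(-45)) - 1*57 = (-1136 - 1*1035) - 57 = (-1136 - 1035) - 57 = -2171 - 57 = -2228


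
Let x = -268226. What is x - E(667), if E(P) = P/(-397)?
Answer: -106485055/397 ≈ -2.6822e+5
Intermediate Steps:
E(P) = -P/397 (E(P) = P*(-1/397) = -P/397)
x - E(667) = -268226 - (-1)*667/397 = -268226 - 1*(-667/397) = -268226 + 667/397 = -106485055/397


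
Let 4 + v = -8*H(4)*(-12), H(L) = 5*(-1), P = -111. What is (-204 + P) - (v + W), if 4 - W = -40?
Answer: 125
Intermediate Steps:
W = 44 (W = 4 - 1*(-40) = 4 + 40 = 44)
H(L) = -5
v = -484 (v = -4 - (-40)*(-12) = -4 - 8*60 = -4 - 480 = -484)
(-204 + P) - (v + W) = (-204 - 111) - (-484 + 44) = -315 - 1*(-440) = -315 + 440 = 125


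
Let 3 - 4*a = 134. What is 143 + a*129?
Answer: -16327/4 ≈ -4081.8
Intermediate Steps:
a = -131/4 (a = ¾ - ¼*134 = ¾ - 67/2 = -131/4 ≈ -32.750)
143 + a*129 = 143 - 131/4*129 = 143 - 16899/4 = -16327/4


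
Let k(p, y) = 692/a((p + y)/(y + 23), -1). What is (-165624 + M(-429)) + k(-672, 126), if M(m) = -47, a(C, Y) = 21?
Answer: -3478399/21 ≈ -1.6564e+5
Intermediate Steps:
k(p, y) = 692/21
(-165624 + M(-429)) + k(-672, 126) = (-165624 - 47) + 692/21 = -165671 + 692/21 = -3478399/21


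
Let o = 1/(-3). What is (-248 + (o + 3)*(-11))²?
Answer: 692224/9 ≈ 76914.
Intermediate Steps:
o = -⅓ ≈ -0.33333
(-248 + (o + 3)*(-11))² = (-248 + (-⅓ + 3)*(-11))² = (-248 + (8/3)*(-11))² = (-248 - 88/3)² = (-832/3)² = 692224/9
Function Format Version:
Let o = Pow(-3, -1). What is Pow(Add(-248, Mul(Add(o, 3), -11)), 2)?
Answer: Rational(692224, 9) ≈ 76914.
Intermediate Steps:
o = Rational(-1, 3) ≈ -0.33333
Pow(Add(-248, Mul(Add(o, 3), -11)), 2) = Pow(Add(-248, Mul(Add(Rational(-1, 3), 3), -11)), 2) = Pow(Add(-248, Mul(Rational(8, 3), -11)), 2) = Pow(Add(-248, Rational(-88, 3)), 2) = Pow(Rational(-832, 3), 2) = Rational(692224, 9)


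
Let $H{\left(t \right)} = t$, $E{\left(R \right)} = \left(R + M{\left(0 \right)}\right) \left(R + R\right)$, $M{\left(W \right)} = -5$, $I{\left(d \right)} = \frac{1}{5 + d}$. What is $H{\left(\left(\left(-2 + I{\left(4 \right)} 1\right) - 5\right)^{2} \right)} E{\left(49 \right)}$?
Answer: $\frac{16575328}{81} \approx 2.0463 \cdot 10^{5}$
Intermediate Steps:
$E{\left(R \right)} = 2 R \left(-5 + R\right)$ ($E{\left(R \right)} = \left(R - 5\right) \left(R + R\right) = \left(-5 + R\right) 2 R = 2 R \left(-5 + R\right)$)
$H{\left(\left(\left(-2 + I{\left(4 \right)} 1\right) - 5\right)^{2} \right)} E{\left(49 \right)} = \left(\left(-2 + \frac{1}{5 + 4} \cdot 1\right) - 5\right)^{2} \cdot 2 \cdot 49 \left(-5 + 49\right) = \left(\left(-2 + \frac{1}{9} \cdot 1\right) - 5\right)^{2} \cdot 2 \cdot 49 \cdot 44 = \left(\left(-2 + \frac{1}{9} \cdot 1\right) - 5\right)^{2} \cdot 4312 = \left(\left(-2 + \frac{1}{9}\right) - 5\right)^{2} \cdot 4312 = \left(- \frac{17}{9} - 5\right)^{2} \cdot 4312 = \left(- \frac{62}{9}\right)^{2} \cdot 4312 = \frac{3844}{81} \cdot 4312 = \frac{16575328}{81}$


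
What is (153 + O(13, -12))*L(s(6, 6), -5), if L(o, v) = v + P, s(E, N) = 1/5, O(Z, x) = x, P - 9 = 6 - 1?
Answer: 1269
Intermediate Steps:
P = 14 (P = 9 + (6 - 1) = 9 + 5 = 14)
s(E, N) = 1/5
L(o, v) = 14 + v (L(o, v) = v + 14 = 14 + v)
(153 + O(13, -12))*L(s(6, 6), -5) = (153 - 12)*(14 - 5) = 141*9 = 1269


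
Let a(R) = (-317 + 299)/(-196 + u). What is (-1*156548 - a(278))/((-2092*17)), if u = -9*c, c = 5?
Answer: 18864043/4285462 ≈ 4.4019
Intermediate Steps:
u = -45 (u = -9*5 = -45)
a(R) = 18/241 (a(R) = (-317 + 299)/(-196 - 45) = -18/(-241) = -18*(-1/241) = 18/241)
(-1*156548 - a(278))/((-2092*17)) = (-1*156548 - 1*18/241)/((-2092*17)) = (-156548 - 18/241)/(-35564) = -37728086/241*(-1/35564) = 18864043/4285462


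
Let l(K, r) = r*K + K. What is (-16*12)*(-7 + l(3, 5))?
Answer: -2112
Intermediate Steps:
l(K, r) = K + K*r (l(K, r) = K*r + K = K + K*r)
(-16*12)*(-7 + l(3, 5)) = (-16*12)*(-7 + 3*(1 + 5)) = -192*(-7 + 3*6) = -192*(-7 + 18) = -192*11 = -2112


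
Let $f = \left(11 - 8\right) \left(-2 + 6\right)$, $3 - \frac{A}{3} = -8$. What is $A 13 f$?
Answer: $5148$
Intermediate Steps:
$A = 33$ ($A = 9 - -24 = 9 + 24 = 33$)
$f = 12$ ($f = 3 \cdot 4 = 12$)
$A 13 f = 33 \cdot 13 \cdot 12 = 429 \cdot 12 = 5148$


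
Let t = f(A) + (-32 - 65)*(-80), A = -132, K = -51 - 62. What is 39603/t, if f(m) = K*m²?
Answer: -39603/1961152 ≈ -0.020194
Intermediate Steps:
K = -113
f(m) = -113*m²
t = -1961152 (t = -113*(-132)² + (-32 - 65)*(-80) = -113*17424 - 97*(-80) = -1968912 + 7760 = -1961152)
39603/t = 39603/(-1961152) = 39603*(-1/1961152) = -39603/1961152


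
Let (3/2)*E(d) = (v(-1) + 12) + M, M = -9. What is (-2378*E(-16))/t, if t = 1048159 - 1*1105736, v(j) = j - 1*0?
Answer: 9512/172731 ≈ 0.055068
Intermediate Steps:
v(j) = j (v(j) = j + 0 = j)
E(d) = 4/3 (E(d) = 2*((-1 + 12) - 9)/3 = 2*(11 - 9)/3 = (⅔)*2 = 4/3)
t = -57577 (t = 1048159 - 1105736 = -57577)
(-2378*E(-16))/t = -2378*4/3/(-57577) = -9512/3*(-1/57577) = 9512/172731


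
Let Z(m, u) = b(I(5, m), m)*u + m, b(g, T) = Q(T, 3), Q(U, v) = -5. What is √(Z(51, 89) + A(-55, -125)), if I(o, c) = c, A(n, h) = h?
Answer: I*√519 ≈ 22.782*I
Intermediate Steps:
b(g, T) = -5
Z(m, u) = m - 5*u (Z(m, u) = -5*u + m = m - 5*u)
√(Z(51, 89) + A(-55, -125)) = √((51 - 5*89) - 125) = √((51 - 445) - 125) = √(-394 - 125) = √(-519) = I*√519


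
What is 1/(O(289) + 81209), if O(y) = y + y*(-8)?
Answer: 1/79186 ≈ 1.2629e-5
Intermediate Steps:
O(y) = -7*y (O(y) = y - 8*y = -7*y)
1/(O(289) + 81209) = 1/(-7*289 + 81209) = 1/(-2023 + 81209) = 1/79186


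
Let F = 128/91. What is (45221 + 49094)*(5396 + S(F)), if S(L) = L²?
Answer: 324303288300/637 ≈ 5.0911e+8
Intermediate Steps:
F = 128/91 (F = 128*(1/91) = 128/91 ≈ 1.4066)
(45221 + 49094)*(5396 + S(F)) = (45221 + 49094)*(5396 + (128/91)²) = 94315*(5396 + 16384/8281) = 94315*(44700660/8281) = 324303288300/637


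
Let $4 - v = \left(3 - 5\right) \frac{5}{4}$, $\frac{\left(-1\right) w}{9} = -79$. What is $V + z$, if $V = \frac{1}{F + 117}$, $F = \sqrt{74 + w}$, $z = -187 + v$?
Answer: $- \frac{2329055}{12904} - \frac{\sqrt{785}}{12904} \approx -180.49$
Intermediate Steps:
$w = 711$ ($w = \left(-9\right) \left(-79\right) = 711$)
$v = \frac{13}{2}$ ($v = 4 - \left(3 - 5\right) \frac{5}{4} = 4 - - 2 \cdot 5 \cdot \frac{1}{4} = 4 - \left(-2\right) \frac{5}{4} = 4 - - \frac{5}{2} = 4 + \frac{5}{2} = \frac{13}{2} \approx 6.5$)
$z = - \frac{361}{2}$ ($z = -187 + \frac{13}{2} = - \frac{361}{2} \approx -180.5$)
$F = \sqrt{785}$ ($F = \sqrt{74 + 711} = \sqrt{785} \approx 28.018$)
$V = \frac{1}{117 + \sqrt{785}}$ ($V = \frac{1}{\sqrt{785} + 117} = \frac{1}{117 + \sqrt{785}} \approx 0.0068957$)
$V + z = \left(\frac{117}{12904} - \frac{\sqrt{785}}{12904}\right) - \frac{361}{2} = - \frac{2329055}{12904} - \frac{\sqrt{785}}{12904}$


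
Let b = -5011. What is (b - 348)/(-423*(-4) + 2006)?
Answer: -5359/3698 ≈ -1.4492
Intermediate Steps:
(b - 348)/(-423*(-4) + 2006) = (-5011 - 348)/(-423*(-4) + 2006) = -5359/(1692 + 2006) = -5359/3698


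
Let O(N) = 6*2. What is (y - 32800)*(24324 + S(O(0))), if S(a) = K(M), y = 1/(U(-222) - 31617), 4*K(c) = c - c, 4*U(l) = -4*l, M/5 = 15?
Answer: -8349261656108/10465 ≈ -7.9783e+8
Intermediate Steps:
M = 75 (M = 5*15 = 75)
U(l) = -l (U(l) = (-4*l)/4 = -l)
O(N) = 12
K(c) = 0 (K(c) = (c - c)/4 = (1/4)*0 = 0)
y = -1/31395 (y = 1/(-1*(-222) - 31617) = 1/(222 - 31617) = 1/(-31395) = -1/31395 ≈ -3.1852e-5)
S(a) = 0
(y - 32800)*(24324 + S(O(0))) = (-1/31395 - 32800)*(24324 + 0) = -1029756001/31395*24324 = -8349261656108/10465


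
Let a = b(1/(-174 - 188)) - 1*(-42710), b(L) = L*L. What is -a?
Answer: -5596889241/131044 ≈ -42710.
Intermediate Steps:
b(L) = L**2
a = 5596889241/131044 (a = (1/(-174 - 188))**2 - 1*(-42710) = (1/(-362))**2 + 42710 = (-1/362)**2 + 42710 = 1/131044 + 42710 = 5596889241/131044 ≈ 42710.)
-a = -1*5596889241/131044 = -5596889241/131044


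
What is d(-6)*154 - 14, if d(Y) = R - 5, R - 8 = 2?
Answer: 756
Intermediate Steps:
R = 10 (R = 8 + 2 = 10)
d(Y) = 5 (d(Y) = 10 - 5 = 5)
d(-6)*154 - 14 = 5*154 - 14 = 770 - 14 = 756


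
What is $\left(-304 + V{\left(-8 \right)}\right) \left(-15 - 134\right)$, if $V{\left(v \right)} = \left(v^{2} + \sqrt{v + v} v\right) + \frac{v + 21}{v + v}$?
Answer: $\frac{574097}{16} + 4768 i \approx 35881.0 + 4768.0 i$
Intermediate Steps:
$V{\left(v \right)} = v^{2} + \sqrt{2} v^{\frac{3}{2}} + \frac{21 + v}{2 v}$ ($V{\left(v \right)} = \left(v^{2} + \sqrt{2 v} v\right) + \frac{21 + v}{2 v} = \left(v^{2} + \sqrt{2} \sqrt{v} v\right) + \left(21 + v\right) \frac{1}{2 v} = \left(v^{2} + \sqrt{2} v^{\frac{3}{2}}\right) + \frac{21 + v}{2 v} = v^{2} + \sqrt{2} v^{\frac{3}{2}} + \frac{21 + v}{2 v}$)
$\left(-304 + V{\left(-8 \right)}\right) \left(-15 - 134\right) = \left(-304 + \frac{\frac{21}{2} + \left(-8\right)^{3} + \frac{1}{2} \left(-8\right) + \sqrt{2} \left(-8\right)^{\frac{5}{2}}}{-8}\right) \left(-15 - 134\right) = \left(-304 - \frac{\frac{21}{2} - 512 - 4 + \sqrt{2} \cdot 128 i \sqrt{2}}{8}\right) \left(-149\right) = \left(-304 - \frac{\frac{21}{2} - 512 - 4 + 256 i}{8}\right) \left(-149\right) = \left(-304 - \frac{- \frac{1011}{2} + 256 i}{8}\right) \left(-149\right) = \left(-304 + \left(\frac{1011}{16} - 32 i\right)\right) \left(-149\right) = \left(- \frac{3853}{16} - 32 i\right) \left(-149\right) = \frac{574097}{16} + 4768 i$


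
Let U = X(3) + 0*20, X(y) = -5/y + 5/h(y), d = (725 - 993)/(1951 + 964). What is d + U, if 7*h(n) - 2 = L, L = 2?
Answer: 244559/34980 ≈ 6.9914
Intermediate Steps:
h(n) = 4/7 (h(n) = 2/7 + (⅐)*2 = 2/7 + 2/7 = 4/7)
d = -268/2915 ≈ -0.091938
X(y) = 35/4 - 5/y (X(y) = -5/y + 5/(4/7) = -5/y + 5*(7/4) = -5/y + 35/4 = 35/4 - 5/y)
U = 85/12 (U = (35/4 - 5/3) + 0*20 = (35/4 - 5*⅓) + 0 = (35/4 - 5/3) + 0 = 85/12 + 0 = 85/12 ≈ 7.0833)
d + U = -268/2915 + 85/12 = 244559/34980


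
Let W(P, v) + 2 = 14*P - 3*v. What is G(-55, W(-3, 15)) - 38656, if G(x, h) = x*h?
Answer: -33761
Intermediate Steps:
W(P, v) = -2 - 3*v + 14*P (W(P, v) = -2 + (14*P - 3*v) = -2 + (-3*v + 14*P) = -2 - 3*v + 14*P)
G(x, h) = h*x
G(-55, W(-3, 15)) - 38656 = (-2 - 3*15 + 14*(-3))*(-55) - 38656 = (-2 - 45 - 42)*(-55) - 38656 = -89*(-55) - 38656 = 4895 - 38656 = -33761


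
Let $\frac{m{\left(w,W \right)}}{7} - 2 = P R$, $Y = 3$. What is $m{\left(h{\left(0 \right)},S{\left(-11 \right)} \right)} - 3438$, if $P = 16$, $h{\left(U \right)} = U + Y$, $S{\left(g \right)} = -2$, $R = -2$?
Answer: $-3648$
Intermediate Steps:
$h{\left(U \right)} = 3 + U$ ($h{\left(U \right)} = U + 3 = 3 + U$)
$m{\left(w,W \right)} = -210$ ($m{\left(w,W \right)} = 14 + 7 \cdot 16 \left(-2\right) = 14 + 7 \left(-32\right) = 14 - 224 = -210$)
$m{\left(h{\left(0 \right)},S{\left(-11 \right)} \right)} - 3438 = -210 - 3438 = -3648$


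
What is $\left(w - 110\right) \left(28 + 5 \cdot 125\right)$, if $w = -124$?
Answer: $-152802$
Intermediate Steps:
$\left(w - 110\right) \left(28 + 5 \cdot 125\right) = \left(-124 - 110\right) \left(28 + 5 \cdot 125\right) = - 234 \left(28 + 625\right) = \left(-234\right) 653 = -152802$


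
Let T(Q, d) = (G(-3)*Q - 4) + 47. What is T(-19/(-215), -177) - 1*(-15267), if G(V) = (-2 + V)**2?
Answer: 658425/43 ≈ 15312.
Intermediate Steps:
T(Q, d) = 43 + 25*Q (T(Q, d) = ((-2 - 3)**2*Q - 4) + 47 = ((-5)**2*Q - 4) + 47 = (25*Q - 4) + 47 = (-4 + 25*Q) + 47 = 43 + 25*Q)
T(-19/(-215), -177) - 1*(-15267) = (43 + 25*(-19/(-215))) - 1*(-15267) = (43 + 25*(-19*(-1/215))) + 15267 = (43 + 25*(19/215)) + 15267 = (43 + 95/43) + 15267 = 1944/43 + 15267 = 658425/43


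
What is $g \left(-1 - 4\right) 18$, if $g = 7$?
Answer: $-630$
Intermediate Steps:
$g \left(-1 - 4\right) 18 = 7 \left(-1 - 4\right) 18 = 7 \left(-5\right) 18 = \left(-35\right) 18 = -630$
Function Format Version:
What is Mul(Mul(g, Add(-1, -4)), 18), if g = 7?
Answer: -630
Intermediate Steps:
Mul(Mul(g, Add(-1, -4)), 18) = Mul(Mul(7, Add(-1, -4)), 18) = Mul(Mul(7, -5), 18) = Mul(-35, 18) = -630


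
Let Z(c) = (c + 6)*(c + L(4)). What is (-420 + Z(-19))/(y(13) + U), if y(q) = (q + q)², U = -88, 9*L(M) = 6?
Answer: -545/1764 ≈ -0.30896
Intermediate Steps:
L(M) = ⅔ (L(M) = (⅑)*6 = ⅔)
y(q) = 4*q² (y(q) = (2*q)² = 4*q²)
Z(c) = (6 + c)*(⅔ + c) (Z(c) = (c + 6)*(c + ⅔) = (6 + c)*(⅔ + c))
(-420 + Z(-19))/(y(13) + U) = (-420 + (4 + (-19)² + (20/3)*(-19)))/(4*13² - 88) = (-420 + (4 + 361 - 380/3))/(4*169 - 88) = (-420 + 715/3)/(676 - 88) = -545/3/588 = -545/3*1/588 = -545/1764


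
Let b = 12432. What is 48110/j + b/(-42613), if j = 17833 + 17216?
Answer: 1614382262/1493543037 ≈ 1.0809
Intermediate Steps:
j = 35049
48110/j + b/(-42613) = 48110/35049 + 12432/(-42613) = 48110*(1/35049) + 12432*(-1/42613) = 48110/35049 - 12432/42613 = 1614382262/1493543037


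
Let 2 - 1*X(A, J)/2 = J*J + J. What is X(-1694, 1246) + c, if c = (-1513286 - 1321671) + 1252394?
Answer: -4690083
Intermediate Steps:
X(A, J) = 4 - 2*J - 2*J**2 (X(A, J) = 4 - 2*(J*J + J) = 4 - 2*(J**2 + J) = 4 - 2*(J + J**2) = 4 + (-2*J - 2*J**2) = 4 - 2*J - 2*J**2)
c = -1582563 (c = -2834957 + 1252394 = -1582563)
X(-1694, 1246) + c = (4 - 2*1246 - 2*1246**2) - 1582563 = (4 - 2492 - 2*1552516) - 1582563 = (4 - 2492 - 3105032) - 1582563 = -3107520 - 1582563 = -4690083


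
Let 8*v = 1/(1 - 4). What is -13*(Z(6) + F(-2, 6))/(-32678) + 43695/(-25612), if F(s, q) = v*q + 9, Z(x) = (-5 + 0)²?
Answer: -1416627945/836948936 ≈ -1.6926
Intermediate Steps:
Z(x) = 25 (Z(x) = (-5)² = 25)
v = -1/24 (v = 1/(8*(1 - 4)) = (⅛)/(-3) = (⅛)*(-⅓) = -1/24 ≈ -0.041667)
F(s, q) = 9 - q/24 (F(s, q) = -q/24 + 9 = 9 - q/24)
-13*(Z(6) + F(-2, 6))/(-32678) + 43695/(-25612) = -13*(25 + (9 - 1/24*6))/(-32678) + 43695/(-25612) = -13*(25 + (9 - ¼))*(-1/32678) + 43695*(-1/25612) = -13*(25 + 35/4)*(-1/32678) - 43695/25612 = -13*135/4*(-1/32678) - 43695/25612 = -1755/4*(-1/32678) - 43695/25612 = 1755/130712 - 43695/25612 = -1416627945/836948936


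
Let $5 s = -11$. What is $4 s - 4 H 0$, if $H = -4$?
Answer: $0$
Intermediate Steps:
$s = - \frac{11}{5}$ ($s = \frac{1}{5} \left(-11\right) = - \frac{11}{5} \approx -2.2$)
$4 s - 4 H 0 = 4 \left(- \frac{11}{5}\right) \left(-4\right) \left(-4\right) 0 = - \frac{44 \cdot 16 \cdot 0}{5} = \left(- \frac{44}{5}\right) 0 = 0$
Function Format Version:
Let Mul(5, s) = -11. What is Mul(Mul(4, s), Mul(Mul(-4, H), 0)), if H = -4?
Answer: 0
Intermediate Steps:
s = Rational(-11, 5) (s = Mul(Rational(1, 5), -11) = Rational(-11, 5) ≈ -2.2000)
Mul(Mul(4, s), Mul(Mul(-4, H), 0)) = Mul(Mul(4, Rational(-11, 5)), Mul(Mul(-4, -4), 0)) = Mul(Rational(-44, 5), Mul(16, 0)) = Mul(Rational(-44, 5), 0) = 0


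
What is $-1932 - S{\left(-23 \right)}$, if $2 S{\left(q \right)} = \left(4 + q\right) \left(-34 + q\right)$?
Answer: $- \frac{4947}{2} \approx -2473.5$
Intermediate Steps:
$S{\left(q \right)} = \frac{\left(-34 + q\right) \left(4 + q\right)}{2}$ ($S{\left(q \right)} = \frac{\left(4 + q\right) \left(-34 + q\right)}{2} = \frac{\left(-34 + q\right) \left(4 + q\right)}{2}$)
$-1932 - S{\left(-23 \right)} = -1932 - \left(-68 + \frac{\left(-23\right)^{2}}{2} - -345\right) = -1932 - \left(-68 + \frac{1}{2} \cdot 529 + 345\right) = -1932 - \left(-68 + \frac{529}{2} + 345\right) = -1932 - \frac{1083}{2} = - \frac{4947}{2}$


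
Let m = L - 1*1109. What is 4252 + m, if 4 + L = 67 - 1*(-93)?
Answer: 3299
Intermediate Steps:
L = 156 (L = -4 + (67 - 1*(-93)) = -4 + (67 + 93) = -4 + 160 = 156)
m = -953 (m = 156 - 1*1109 = 156 - 1109 = -953)
4252 + m = 4252 - 953 = 3299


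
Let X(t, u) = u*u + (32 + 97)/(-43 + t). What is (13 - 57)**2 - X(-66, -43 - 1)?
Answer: 129/109 ≈ 1.1835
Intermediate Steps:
X(t, u) = u**2 + 129/(-43 + t)
(13 - 57)**2 - X(-66, -43 - 1) = (13 - 57)**2 - (129 - 43*(-43 - 1)**2 - 66*(-43 - 1)**2)/(-43 - 66) = (-44)**2 - (129 - 43*(-44)**2 - 66*(-44)**2)/(-109) = 1936 - (-1)*(129 - 43*1936 - 66*1936)/109 = 1936 - (-1)*(129 - 83248 - 127776)/109 = 1936 - (-1)*(-210895)/109 = 1936 - 1*210895/109 = 1936 - 210895/109 = 129/109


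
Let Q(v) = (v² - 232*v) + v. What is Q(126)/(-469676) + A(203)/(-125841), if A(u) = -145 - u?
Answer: 304720613/9850749586 ≈ 0.030934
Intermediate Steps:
Q(v) = v² - 231*v
Q(126)/(-469676) + A(203)/(-125841) = (126*(-231 + 126))/(-469676) + (-145 - 1*203)/(-125841) = (126*(-105))*(-1/469676) + (-145 - 203)*(-1/125841) = -13230*(-1/469676) - 348*(-1/125841) = 6615/234838 + 116/41947 = 304720613/9850749586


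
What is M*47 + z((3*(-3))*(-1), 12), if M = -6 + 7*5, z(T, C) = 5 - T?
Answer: 1359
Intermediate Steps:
M = 29 (M = -6 + 35 = 29)
M*47 + z((3*(-3))*(-1), 12) = 29*47 + (5 - 3*(-3)*(-1)) = 1363 + (5 - (-9)*(-1)) = 1363 + (5 - 1*9) = 1363 + (5 - 9) = 1363 - 4 = 1359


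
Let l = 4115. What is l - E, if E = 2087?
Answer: 2028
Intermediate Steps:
l - E = 4115 - 1*2087 = 4115 - 2087 = 2028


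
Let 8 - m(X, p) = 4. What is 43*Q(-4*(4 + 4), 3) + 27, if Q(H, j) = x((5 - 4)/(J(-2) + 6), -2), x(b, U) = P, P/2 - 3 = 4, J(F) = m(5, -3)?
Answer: 629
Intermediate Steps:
m(X, p) = 4 (m(X, p) = 8 - 1*4 = 8 - 4 = 4)
J(F) = 4
P = 14 (P = 6 + 2*4 = 6 + 8 = 14)
x(b, U) = 14
Q(H, j) = 14
43*Q(-4*(4 + 4), 3) + 27 = 43*14 + 27 = 602 + 27 = 629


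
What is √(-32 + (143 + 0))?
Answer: √111 ≈ 10.536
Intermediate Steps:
√(-32 + (143 + 0)) = √(-32 + 143) = √111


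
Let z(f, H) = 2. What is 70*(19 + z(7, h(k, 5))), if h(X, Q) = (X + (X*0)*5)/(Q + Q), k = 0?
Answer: 1470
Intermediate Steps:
h(X, Q) = X/(2*Q) (h(X, Q) = (X + 0*5)/((2*Q)) = (X + 0)*(1/(2*Q)) = X*(1/(2*Q)) = X/(2*Q))
70*(19 + z(7, h(k, 5))) = 70*(19 + 2) = 70*21 = 1470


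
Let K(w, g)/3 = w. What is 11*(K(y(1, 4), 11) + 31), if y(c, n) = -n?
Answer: 209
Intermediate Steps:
K(w, g) = 3*w
11*(K(y(1, 4), 11) + 31) = 11*(3*(-1*4) + 31) = 11*(3*(-4) + 31) = 11*(-12 + 31) = 11*19 = 209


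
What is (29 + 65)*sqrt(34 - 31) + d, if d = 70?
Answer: 70 + 94*sqrt(3) ≈ 232.81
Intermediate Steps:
(29 + 65)*sqrt(34 - 31) + d = (29 + 65)*sqrt(34 - 31) + 70 = 94*sqrt(3) + 70 = 70 + 94*sqrt(3)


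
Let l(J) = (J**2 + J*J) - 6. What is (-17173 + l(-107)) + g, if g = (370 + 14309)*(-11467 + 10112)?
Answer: -19884326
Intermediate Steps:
l(J) = -6 + 2*J**2 (l(J) = (J**2 + J**2) - 6 = 2*J**2 - 6 = -6 + 2*J**2)
g = -19890045 (g = 14679*(-1355) = -19890045)
(-17173 + l(-107)) + g = (-17173 + (-6 + 2*(-107)**2)) - 19890045 = (-17173 + (-6 + 2*11449)) - 19890045 = (-17173 + (-6 + 22898)) - 19890045 = (-17173 + 22892) - 19890045 = 5719 - 19890045 = -19884326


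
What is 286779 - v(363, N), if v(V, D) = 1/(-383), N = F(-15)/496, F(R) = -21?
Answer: 109836358/383 ≈ 2.8678e+5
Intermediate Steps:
N = -21/496 ≈ -0.042339
v(V, D) = -1/383
286779 - v(363, N) = 286779 - 1*(-1/383) = 286779 + 1/383 = 109836358/383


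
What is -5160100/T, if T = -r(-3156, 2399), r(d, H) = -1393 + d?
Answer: -5160100/4549 ≈ -1134.3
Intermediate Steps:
T = 4549 (T = -(-1393 - 3156) = -1*(-4549) = 4549)
-5160100/T = -5160100/4549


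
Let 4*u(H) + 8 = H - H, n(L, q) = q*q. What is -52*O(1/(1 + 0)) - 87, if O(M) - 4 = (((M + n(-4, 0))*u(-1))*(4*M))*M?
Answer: 121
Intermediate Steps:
n(L, q) = q²
u(H) = -2 (u(H) = -2 + (H - H)/4 = -2 + (¼)*0 = -2 + 0 = -2)
O(M) = 4 - 8*M³ (O(M) = 4 + (((M + 0²)*(-2))*(4*M))*M = 4 + (((M + 0)*(-2))*(4*M))*M = 4 + ((M*(-2))*(4*M))*M = 4 + ((-2*M)*(4*M))*M = 4 + (-8*M²)*M = 4 - 8*M³)
-52*O(1/(1 + 0)) - 87 = -52*(4 - 8/(1 + 0)³) - 87 = -52*(4 - 8*(1/1)³) - 87 = -52*(4 - 8*1³) - 87 = -52*(4 - 8*1) - 87 = -52*(4 - 8) - 87 = -52*(-4) - 87 = 208 - 87 = 121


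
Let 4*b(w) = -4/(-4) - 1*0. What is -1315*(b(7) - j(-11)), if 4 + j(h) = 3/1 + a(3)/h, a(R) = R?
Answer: -88105/44 ≈ -2002.4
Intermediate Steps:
b(w) = ¼ (b(w) = (-4/(-4) - 1*0)/4 = (-4*(-¼) + 0)/4 = (1 + 0)/4 = (¼)*1 = ¼)
j(h) = -1 + 3/h (j(h) = -4 + (3/1 + 3/h) = -4 + (3*1 + 3/h) = -4 + (3 + 3/h) = -1 + 3/h)
-1315*(b(7) - j(-11)) = -1315*(¼ - (3 - 1*(-11))/(-11)) = -1315*(¼ - (-1)*(3 + 11)/11) = -1315*(¼ - (-1)*14/11) = -1315*(¼ - 1*(-14/11)) = -1315*(¼ + 14/11) = -1315*67/44 = -88105/44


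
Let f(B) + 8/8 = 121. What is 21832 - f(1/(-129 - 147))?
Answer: 21712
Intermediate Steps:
f(B) = 120 (f(B) = -1 + 121 = 120)
21832 - f(1/(-129 - 147)) = 21832 - 1*120 = 21832 - 120 = 21712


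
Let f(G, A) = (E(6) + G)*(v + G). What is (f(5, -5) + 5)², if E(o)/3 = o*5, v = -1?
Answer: 148225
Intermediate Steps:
E(o) = 15*o (E(o) = 3*(o*5) = 3*(5*o) = 15*o)
f(G, A) = (-1 + G)*(90 + G) (f(G, A) = (15*6 + G)*(-1 + G) = (90 + G)*(-1 + G) = (-1 + G)*(90 + G))
(f(5, -5) + 5)² = ((-90 + 5² + 89*5) + 5)² = ((-90 + 25 + 445) + 5)² = (380 + 5)² = 385² = 148225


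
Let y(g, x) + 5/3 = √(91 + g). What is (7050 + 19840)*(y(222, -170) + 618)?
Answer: 49719610/3 + 26890*√313 ≈ 1.7049e+7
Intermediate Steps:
y(g, x) = -5/3 + √(91 + g)
(7050 + 19840)*(y(222, -170) + 618) = (7050 + 19840)*((-5/3 + √(91 + 222)) + 618) = 26890*((-5/3 + √313) + 618) = 26890*(1849/3 + √313) = 49719610/3 + 26890*√313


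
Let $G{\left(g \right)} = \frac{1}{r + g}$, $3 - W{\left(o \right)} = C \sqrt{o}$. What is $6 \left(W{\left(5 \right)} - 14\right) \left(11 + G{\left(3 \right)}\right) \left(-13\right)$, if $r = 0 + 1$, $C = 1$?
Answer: $\frac{19305}{2} + \frac{1755 \sqrt{5}}{2} \approx 11615.0$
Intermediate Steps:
$r = 1$
$W{\left(o \right)} = 3 - \sqrt{o}$ ($W{\left(o \right)} = 3 - 1 \sqrt{o} = 3 - \sqrt{o}$)
$G{\left(g \right)} = \frac{1}{1 + g}$
$6 \left(W{\left(5 \right)} - 14\right) \left(11 + G{\left(3 \right)}\right) \left(-13\right) = 6 \left(\left(3 - \sqrt{5}\right) - 14\right) \left(11 + \frac{1}{1 + 3}\right) \left(-13\right) = 6 \left(-11 - \sqrt{5}\right) \left(11 + \frac{1}{4}\right) \left(-13\right) = 6 \left(-11 - \sqrt{5}\right) \frac{45}{4} \left(-13\right) = 6 \left(- \frac{495}{4} - \frac{45 \sqrt{5}}{4}\right) \left(-13\right) = \left(- \frac{1485}{2} - \frac{135 \sqrt{5}}{2}\right) \left(-13\right) = \frac{19305}{2} + \frac{1755 \sqrt{5}}{2}$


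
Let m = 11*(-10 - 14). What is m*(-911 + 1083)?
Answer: -45408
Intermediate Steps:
m = -264 (m = 11*(-24) = -264)
m*(-911 + 1083) = -264*(-911 + 1083) = -264*172 = -45408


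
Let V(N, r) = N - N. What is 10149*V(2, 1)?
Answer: 0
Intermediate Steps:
V(N, r) = 0
10149*V(2, 1) = 10149*0 = 0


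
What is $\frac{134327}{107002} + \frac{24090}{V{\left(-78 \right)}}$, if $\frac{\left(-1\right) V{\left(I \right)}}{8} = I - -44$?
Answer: $\frac{653553781}{7276136} \approx 89.822$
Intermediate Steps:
$V{\left(I \right)} = -352 - 8 I$ ($V{\left(I \right)} = - 8 \left(I - -44\right) = - 8 \left(I + 44\right) = - 8 \left(44 + I\right) = -352 - 8 I$)
$\frac{134327}{107002} + \frac{24090}{V{\left(-78 \right)}} = \frac{134327}{107002} + \frac{24090}{-352 - -624} = 134327 \cdot \frac{1}{107002} + \frac{24090}{-352 + 624} = \frac{134327}{107002} + \frac{24090}{272} = \frac{134327}{107002} + 24090 \cdot \frac{1}{272} = \frac{134327}{107002} + \frac{12045}{136} = \frac{653553781}{7276136}$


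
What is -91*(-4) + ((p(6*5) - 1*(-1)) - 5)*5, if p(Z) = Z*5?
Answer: 1094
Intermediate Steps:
p(Z) = 5*Z
-91*(-4) + ((p(6*5) - 1*(-1)) - 5)*5 = -91*(-4) + ((5*(6*5) - 1*(-1)) - 5)*5 = 364 + ((5*30 + 1) - 5)*5 = 364 + ((150 + 1) - 5)*5 = 364 + (151 - 5)*5 = 364 + 146*5 = 364 + 730 = 1094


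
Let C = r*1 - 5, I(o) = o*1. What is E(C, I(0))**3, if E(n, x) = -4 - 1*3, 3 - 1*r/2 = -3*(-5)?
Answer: -343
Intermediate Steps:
r = -24 (r = 6 - (-6)*(-5) = 6 - 2*15 = 6 - 30 = -24)
I(o) = o
C = -29 (C = -24*1 - 5 = -24 - 5 = -29)
E(n, x) = -7 (E(n, x) = -4 - 3 = -7)
E(C, I(0))**3 = (-7)**3 = -343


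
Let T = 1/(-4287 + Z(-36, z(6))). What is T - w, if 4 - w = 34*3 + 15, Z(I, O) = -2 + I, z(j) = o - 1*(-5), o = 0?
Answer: 488724/4325 ≈ 113.00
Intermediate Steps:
z(j) = 5 (z(j) = 0 - 1*(-5) = 0 + 5 = 5)
T = -1/4325 (T = 1/(-4287 + (-2 - 36)) = 1/(-4287 - 38) = 1/(-4325) = -1/4325 ≈ -0.00023121)
w = -113 (w = 4 - (34*3 + 15) = 4 - (102 + 15) = 4 - 1*117 = 4 - 117 = -113)
T - w = -1/4325 - 1*(-113) = -1/4325 + 113 = 488724/4325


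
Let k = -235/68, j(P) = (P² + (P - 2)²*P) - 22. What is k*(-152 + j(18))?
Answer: -559065/34 ≈ -16443.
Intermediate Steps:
j(P) = -22 + P² + P*(-2 + P)² (j(P) = (P² + (-2 + P)²*P) - 22 = (P² + P*(-2 + P)²) - 22 = -22 + P² + P*(-2 + P)²)
k = -235/68 (k = -235*1/68 = -235/68 ≈ -3.4559)
k*(-152 + j(18)) = -235*(-152 + (-22 + 18² + 18*(-2 + 18)²))/68 = -235*(-152 + (-22 + 324 + 18*16²))/68 = -235*(-152 + (-22 + 324 + 18*256))/68 = -235*(-152 + (-22 + 324 + 4608))/68 = -235*(-152 + 4910)/68 = -235/68*4758 = -559065/34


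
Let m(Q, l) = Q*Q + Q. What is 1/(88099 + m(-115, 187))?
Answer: 1/101209 ≈ 9.8805e-6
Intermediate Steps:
m(Q, l) = Q + Q**2 (m(Q, l) = Q**2 + Q = Q + Q**2)
1/(88099 + m(-115, 187)) = 1/(88099 - 115*(1 - 115)) = 1/(88099 - 115*(-114)) = 1/(88099 + 13110) = 1/101209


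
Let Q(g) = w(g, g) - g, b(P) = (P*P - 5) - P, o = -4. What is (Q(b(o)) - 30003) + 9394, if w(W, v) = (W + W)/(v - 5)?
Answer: -20621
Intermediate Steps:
w(W, v) = 2*W/(-5 + v) (w(W, v) = (2*W)/(-5 + v) = 2*W/(-5 + v))
b(P) = -5 + P² - P (b(P) = (P² - 5) - P = (-5 + P²) - P = -5 + P² - P)
Q(g) = -g + 2*g/(-5 + g) (Q(g) = 2*g/(-5 + g) - g = -g + 2*g/(-5 + g))
(Q(b(o)) - 30003) + 9394 = ((-5 + (-4)² - 1*(-4))*(7 - (-5 + (-4)² - 1*(-4)))/(-5 + (-5 + (-4)² - 1*(-4))) - 30003) + 9394 = ((-5 + 16 + 4)*(7 - (-5 + 16 + 4))/(-5 + (-5 + 16 + 4)) - 30003) + 9394 = (15*(7 - 1*15)/(-5 + 15) - 30003) + 9394 = (15*(7 - 15)/10 - 30003) + 9394 = (15*(⅒)*(-8) - 30003) + 9394 = (-12 - 30003) + 9394 = -30015 + 9394 = -20621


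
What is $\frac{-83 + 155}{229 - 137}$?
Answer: $\frac{18}{23} \approx 0.78261$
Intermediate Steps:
$\frac{-83 + 155}{229 - 137} = \frac{72}{92} = 72 \cdot \frac{1}{92} = \frac{18}{23}$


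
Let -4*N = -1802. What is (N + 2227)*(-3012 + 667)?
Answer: -12557475/2 ≈ -6.2787e+6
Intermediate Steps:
N = 901/2 (N = -¼*(-1802) = 901/2 ≈ 450.50)
(N + 2227)*(-3012 + 667) = (901/2 + 2227)*(-3012 + 667) = (5355/2)*(-2345) = -12557475/2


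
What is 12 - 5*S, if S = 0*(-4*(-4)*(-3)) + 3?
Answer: -3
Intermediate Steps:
S = 3 (S = 0*(16*(-3)) + 3 = 0*(-48) + 3 = 0 + 3 = 3)
12 - 5*S = 12 - 5*3 = 12 - 15 = -3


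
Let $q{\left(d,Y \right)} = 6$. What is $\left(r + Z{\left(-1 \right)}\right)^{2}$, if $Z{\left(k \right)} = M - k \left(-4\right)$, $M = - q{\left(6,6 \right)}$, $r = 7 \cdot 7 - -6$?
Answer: $6241$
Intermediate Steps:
$r = 55$ ($r = 49 + 6 = 55$)
$M = -6$ ($M = \left(-1\right) 6 = -6$)
$Z{\left(k \right)} = - 24 k$ ($Z{\left(k \right)} = - 6 - k \left(-4\right) = - 6 \cdot 4 k = - 24 k$)
$\left(r + Z{\left(-1 \right)}\right)^{2} = \left(55 - -24\right)^{2} = \left(55 + 24\right)^{2} = 79^{2} = 6241$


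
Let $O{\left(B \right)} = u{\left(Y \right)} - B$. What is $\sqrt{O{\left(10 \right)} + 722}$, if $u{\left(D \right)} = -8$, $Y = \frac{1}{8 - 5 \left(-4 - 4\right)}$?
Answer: $8 \sqrt{11} \approx 26.533$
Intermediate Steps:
$Y = \frac{1}{48}$ ($Y = \frac{1}{8 - -40} = \frac{1}{8 + 40} = \frac{1}{48} \approx 0.020833$)
$O{\left(B \right)} = -8 - B$
$\sqrt{O{\left(10 \right)} + 722} = \sqrt{\left(-8 - 10\right) + 722} = \sqrt{-18 + 722} = \sqrt{704} = 8 \sqrt{11}$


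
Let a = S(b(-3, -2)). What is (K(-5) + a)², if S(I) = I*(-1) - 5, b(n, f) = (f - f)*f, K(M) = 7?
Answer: 4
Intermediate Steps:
b(n, f) = 0 (b(n, f) = 0*f = 0)
S(I) = -5 - I (S(I) = -I - 5 = -5 - I)
a = -5 (a = -5 - 1*0 = -5 + 0 = -5)
(K(-5) + a)² = (7 - 5)² = 2² = 4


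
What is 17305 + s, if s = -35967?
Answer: -18662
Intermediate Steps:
17305 + s = 17305 - 35967 = -18662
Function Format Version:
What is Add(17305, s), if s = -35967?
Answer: -18662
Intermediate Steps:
Add(17305, s) = Add(17305, -35967) = -18662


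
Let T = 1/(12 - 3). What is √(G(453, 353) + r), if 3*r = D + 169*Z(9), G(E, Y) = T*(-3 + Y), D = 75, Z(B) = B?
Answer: √5138/3 ≈ 23.893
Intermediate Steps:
T = ⅑ (T = 1/9 = ⅑ ≈ 0.11111)
G(E, Y) = -⅓ + Y/9 (G(E, Y) = (-3 + Y)/9 = -⅓ + Y/9)
r = 532 (r = (75 + 169*9)/3 = (75 + 1521)/3 = (⅓)*1596 = 532)
√(G(453, 353) + r) = √((-⅓ + (⅑)*353) + 532) = √((-⅓ + 353/9) + 532) = √(350/9 + 532) = √(5138/9) = √5138/3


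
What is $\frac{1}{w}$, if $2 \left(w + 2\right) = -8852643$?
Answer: $- \frac{2}{8852647} \approx -2.2592 \cdot 10^{-7}$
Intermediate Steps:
$w = - \frac{8852647}{2}$ ($w = -2 + \frac{1}{2} \left(-8852643\right) = -2 - \frac{8852643}{2} = - \frac{8852647}{2} \approx -4.4263 \cdot 10^{6}$)
$\frac{1}{w} = \frac{1}{- \frac{8852647}{2}} = - \frac{2}{8852647}$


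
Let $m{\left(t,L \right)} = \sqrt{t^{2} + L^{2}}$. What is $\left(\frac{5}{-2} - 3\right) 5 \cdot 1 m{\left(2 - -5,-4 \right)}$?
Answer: $- \frac{55 \sqrt{65}}{2} \approx -221.71$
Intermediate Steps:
$m{\left(t,L \right)} = \sqrt{L^{2} + t^{2}}$
$\left(\frac{5}{-2} - 3\right) 5 \cdot 1 m{\left(2 - -5,-4 \right)} = \left(\frac{5}{-2} - 3\right) 5 \cdot 1 \sqrt{\left(-4\right)^{2} + \left(2 - -5\right)^{2}} = \left(5 \left(- \frac{1}{2}\right) - 3\right) 5 \cdot 1 \sqrt{16 + \left(2 + 5\right)^{2}} = \left(- \frac{5}{2} - 3\right) 5 \cdot 1 \sqrt{16 + 7^{2}} = \left(- \frac{11}{2}\right) 5 \cdot 1 \sqrt{16 + 49} = \left(- \frac{55}{2}\right) 1 \sqrt{65} = - \frac{55 \sqrt{65}}{2}$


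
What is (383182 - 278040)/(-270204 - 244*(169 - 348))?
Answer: -52571/113264 ≈ -0.46415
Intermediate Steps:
(383182 - 278040)/(-270204 - 244*(169 - 348)) = 105142/(-270204 - 244*(-179)) = 105142/(-270204 + 43676) = 105142/(-226528) = 105142*(-1/226528) = -52571/113264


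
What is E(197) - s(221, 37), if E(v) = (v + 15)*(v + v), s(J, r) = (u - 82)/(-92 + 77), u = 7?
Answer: 83523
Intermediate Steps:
s(J, r) = 5 (s(J, r) = (7 - 82)/(-92 + 77) = -75/(-15) = -75*(-1/15) = 5)
E(v) = 2*v*(15 + v) (E(v) = (15 + v)*(2*v) = 2*v*(15 + v))
E(197) - s(221, 37) = 2*197*(15 + 197) - 1*5 = 2*197*212 - 5 = 83528 - 5 = 83523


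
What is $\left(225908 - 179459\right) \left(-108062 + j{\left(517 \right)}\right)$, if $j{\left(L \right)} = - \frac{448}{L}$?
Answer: $- \frac{2595036049398}{517} \approx -5.0194 \cdot 10^{9}$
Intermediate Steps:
$\left(225908 - 179459\right) \left(-108062 + j{\left(517 \right)}\right) = \left(225908 - 179459\right) \left(-108062 - \frac{448}{517}\right) = 46449 \left(-108062 - \frac{448}{517}\right) = 46449 \left(- \frac{55868502}{517}\right) = - \frac{2595036049398}{517}$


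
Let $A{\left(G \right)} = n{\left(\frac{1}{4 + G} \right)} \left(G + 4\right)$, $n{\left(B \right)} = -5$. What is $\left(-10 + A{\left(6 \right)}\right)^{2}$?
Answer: $3600$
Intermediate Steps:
$A{\left(G \right)} = -20 - 5 G$ ($A{\left(G \right)} = - 5 \left(G + 4\right) = - 5 \left(4 + G\right) = -20 - 5 G$)
$\left(-10 + A{\left(6 \right)}\right)^{2} = \left(-10 - 50\right)^{2} = \left(-60\right)^{2} = 3600$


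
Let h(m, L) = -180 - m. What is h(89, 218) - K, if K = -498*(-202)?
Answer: -100865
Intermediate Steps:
K = 100596 (K = -1*(-100596) = 100596)
h(89, 218) - K = (-180 - 1*89) - 1*100596 = (-180 - 89) - 100596 = -269 - 100596 = -100865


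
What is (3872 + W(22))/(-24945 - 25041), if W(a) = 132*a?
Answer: -3388/24993 ≈ -0.13556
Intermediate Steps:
(3872 + W(22))/(-24945 - 25041) = (3872 + 132*22)/(-24945 - 25041) = (3872 + 2904)/(-49986) = 6776*(-1/49986) = -3388/24993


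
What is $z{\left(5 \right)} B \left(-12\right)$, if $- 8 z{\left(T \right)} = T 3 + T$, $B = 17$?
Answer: $510$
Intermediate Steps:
$z{\left(T \right)} = - \frac{T}{2}$ ($z{\left(T \right)} = - \frac{T 3 + T}{8} = - \frac{3 T + T}{8} = - \frac{4 T}{8} = - \frac{T}{2}$)
$z{\left(5 \right)} B \left(-12\right) = \left(- \frac{1}{2}\right) 5 \cdot 17 \left(-12\right) = \left(- \frac{5}{2}\right) 17 \left(-12\right) = \left(- \frac{85}{2}\right) \left(-12\right) = 510$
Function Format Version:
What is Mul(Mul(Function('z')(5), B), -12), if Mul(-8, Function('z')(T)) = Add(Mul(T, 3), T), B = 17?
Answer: 510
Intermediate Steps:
Function('z')(T) = Mul(Rational(-1, 2), T) (Function('z')(T) = Mul(Rational(-1, 8), Add(Mul(T, 3), T)) = Mul(Rational(-1, 8), Add(Mul(3, T), T)) = Mul(Rational(-1, 8), Mul(4, T)) = Mul(Rational(-1, 2), T))
Mul(Mul(Function('z')(5), B), -12) = Mul(Mul(Mul(Rational(-1, 2), 5), 17), -12) = Mul(Mul(Rational(-5, 2), 17), -12) = Mul(Rational(-85, 2), -12) = 510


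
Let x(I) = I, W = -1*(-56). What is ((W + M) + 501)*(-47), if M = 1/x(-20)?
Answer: -523533/20 ≈ -26177.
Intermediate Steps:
W = 56
M = -1/20 (M = 1/(-20) = -1/20 ≈ -0.050000)
((W + M) + 501)*(-47) = ((56 - 1/20) + 501)*(-47) = (1119/20 + 501)*(-47) = (11139/20)*(-47) = -523533/20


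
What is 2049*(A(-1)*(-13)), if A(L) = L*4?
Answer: 106548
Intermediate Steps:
A(L) = 4*L
2049*(A(-1)*(-13)) = 2049*((4*(-1))*(-13)) = 2049*(-4*(-13)) = 2049*52 = 106548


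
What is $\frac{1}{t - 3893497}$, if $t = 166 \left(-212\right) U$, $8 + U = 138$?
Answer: $- \frac{1}{8468457} \approx -1.1809 \cdot 10^{-7}$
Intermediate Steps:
$U = 130$ ($U = -8 + 138 = 130$)
$t = -4574960$ ($t = 166 \left(-212\right) 130 = \left(-35192\right) 130 = -4574960$)
$\frac{1}{t - 3893497} = \frac{1}{-4574960 - 3893497} = \frac{1}{-8468457} = - \frac{1}{8468457}$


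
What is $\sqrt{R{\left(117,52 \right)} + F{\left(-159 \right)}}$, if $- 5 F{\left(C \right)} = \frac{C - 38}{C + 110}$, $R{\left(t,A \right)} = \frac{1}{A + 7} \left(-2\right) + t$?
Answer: $\frac{\sqrt{495340990}}{2065} \approx 10.778$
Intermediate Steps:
$R{\left(t,A \right)} = t - \frac{2}{7 + A}$ ($R{\left(t,A \right)} = \frac{1}{7 + A} \left(-2\right) + t = - \frac{2}{7 + A} + t = t - \frac{2}{7 + A}$)
$F{\left(C \right)} = - \frac{-38 + C}{5 \left(110 + C\right)}$ ($F{\left(C \right)} = - \frac{\left(C - 38\right) \frac{1}{C + 110}}{5} = - \frac{\left(-38 + C\right) \frac{1}{110 + C}}{5} = - \frac{\frac{1}{110 + C} \left(-38 + C\right)}{5} = - \frac{-38 + C}{5 \left(110 + C\right)}$)
$\sqrt{R{\left(117,52 \right)} + F{\left(-159 \right)}} = \sqrt{\frac{-2 + 7 \cdot 117 + 52 \cdot 117}{7 + 52} + \frac{38 - -159}{5 \left(110 - 159\right)}} = \sqrt{\frac{-2 + 819 + 6084}{59} + \frac{38 + 159}{5 \left(-49\right)}} = \sqrt{\frac{1}{59} \cdot 6901 + \frac{1}{5} \left(- \frac{1}{49}\right) 197} = \sqrt{\frac{6901}{59} - \frac{197}{245}} = \sqrt{\frac{1679122}{14455}} = \frac{\sqrt{495340990}}{2065}$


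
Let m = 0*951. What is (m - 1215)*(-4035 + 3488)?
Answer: 664605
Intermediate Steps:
m = 0
(m - 1215)*(-4035 + 3488) = (0 - 1215)*(-4035 + 3488) = -1215*(-547) = 664605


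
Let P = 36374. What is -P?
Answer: -36374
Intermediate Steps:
-P = -1*36374 = -36374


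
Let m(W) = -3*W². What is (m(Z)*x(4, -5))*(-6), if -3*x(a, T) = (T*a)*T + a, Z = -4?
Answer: -9984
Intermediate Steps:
x(a, T) = -a/3 - a*T²/3 (x(a, T) = -((T*a)*T + a)/3 = -(a*T² + a)/3 = -(a + a*T²)/3 = -a/3 - a*T²/3)
(m(Z)*x(4, -5))*(-6) = ((-3*(-4)²)*(-⅓*4*(1 + (-5)²)))*(-6) = ((-3*16)*(-⅓*4*(1 + 25)))*(-6) = -(-16)*4*26*(-6) = -48*(-104/3)*(-6) = 1664*(-6) = -9984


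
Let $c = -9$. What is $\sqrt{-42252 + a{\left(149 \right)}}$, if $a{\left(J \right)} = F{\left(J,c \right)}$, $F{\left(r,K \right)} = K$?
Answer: $i \sqrt{42261} \approx 205.57 i$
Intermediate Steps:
$a{\left(J \right)} = -9$
$\sqrt{-42252 + a{\left(149 \right)}} = \sqrt{-42252 - 9} = \sqrt{-42261} = i \sqrt{42261}$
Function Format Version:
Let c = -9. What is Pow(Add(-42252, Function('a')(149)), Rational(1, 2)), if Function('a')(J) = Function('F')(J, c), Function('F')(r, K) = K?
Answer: Mul(I, Pow(42261, Rational(1, 2))) ≈ Mul(205.57, I)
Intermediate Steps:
Function('a')(J) = -9
Pow(Add(-42252, Function('a')(149)), Rational(1, 2)) = Pow(Add(-42252, -9), Rational(1, 2)) = Pow(-42261, Rational(1, 2)) = Mul(I, Pow(42261, Rational(1, 2)))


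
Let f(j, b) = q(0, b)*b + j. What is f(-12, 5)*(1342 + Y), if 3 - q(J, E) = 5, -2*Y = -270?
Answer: -32494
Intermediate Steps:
Y = 135 (Y = -1/2*(-270) = 135)
q(J, E) = -2 (q(J, E) = 3 - 1*5 = 3 - 5 = -2)
f(j, b) = j - 2*b (f(j, b) = -2*b + j = j - 2*b)
f(-12, 5)*(1342 + Y) = (-12 - 2*5)*(1342 + 135) = (-12 - 10)*1477 = -22*1477 = -32494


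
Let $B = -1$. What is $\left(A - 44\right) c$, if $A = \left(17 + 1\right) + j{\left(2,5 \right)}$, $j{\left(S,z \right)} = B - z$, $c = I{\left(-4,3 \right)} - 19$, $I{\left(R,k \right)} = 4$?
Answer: $480$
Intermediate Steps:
$c = -15$ ($c = 4 - 19 = -15$)
$j{\left(S,z \right)} = -1 - z$
$A = 12$ ($A = \left(17 + 1\right) - 6 = 18 - 6 = 12$)
$\left(A - 44\right) c = \left(12 - 44\right) \left(-15\right) = \left(-32\right) \left(-15\right) = 480$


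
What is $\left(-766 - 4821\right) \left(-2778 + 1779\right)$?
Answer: $5581413$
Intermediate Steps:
$\left(-766 - 4821\right) \left(-2778 + 1779\right) = \left(-5587\right) \left(-999\right) = 5581413$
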